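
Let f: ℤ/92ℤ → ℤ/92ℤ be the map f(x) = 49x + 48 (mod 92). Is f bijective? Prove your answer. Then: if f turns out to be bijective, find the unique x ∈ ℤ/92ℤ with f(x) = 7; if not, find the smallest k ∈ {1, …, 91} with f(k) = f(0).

If f(a) = f(b), then 49a ≡ 49b (mod 92). Because gcd(49, 92) = 1, we may cancel 49 to get a ≡ b (mod 92).
We now compute 49⁻¹ mod 92 explicitly. Euclid's algorithm: 92 = 1·49 + 43, 49 = 1·43 + 6, 43 = 7·6 + 1; back-substituting gives 1 = 77·49 − 41·92, so 49⁻¹ ≡ 77 (mod 92).
Then y ↦ 77(y − 48) is a two-sided inverse to f, so every y ∈ ℤ/92ℤ has a preimage.
So f is bijective.
Since f is bijective, we find f⁻¹(7): we need 49x ≡ 7 − 48 ≡ 51 (mod 92). Using 49⁻¹ = 77: x ≡ 77·51 = 3927 = 42·92 + 63, so x = 63.
Check: f(63) = 49·63 + 48 = 3135 = 34·92 + 7 ≡ 7 (mod 92).

63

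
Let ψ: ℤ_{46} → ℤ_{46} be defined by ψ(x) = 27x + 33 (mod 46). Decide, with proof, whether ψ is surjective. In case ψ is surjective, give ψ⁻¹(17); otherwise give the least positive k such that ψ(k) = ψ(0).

Since gcd(27, 46) = 1, 27 is invertible modulo 46. Euclid's algorithm: 46 = 1·27 + 19, 27 = 1·19 + 8, 19 = 2·8 + 3, 8 = 2·3 + 2, 3 = 1·2 + 1; back-substituting gives 1 = 29·27 − 17·46, so 27⁻¹ ≡ 29 (mod 46).
For any y ∈ ℤ_{46}, x = 29(y − 33) mod 46 satisfies ψ(x) = 27·29(y − 33) + 33 ≡ y (since 27·29 ≡ 1 mod 46). So every y has a preimage.
Therefore ψ is surjective.
Since ψ is surjective, we compute ψ⁻¹(17): solve 27x + 33 ≡ 17 (mod 46), i.e. 27x ≡ 30 (mod 46).
Multiplying by 27⁻¹ = 29 gives x ≡ 29·30 = 870 = 18·46 + 42 ≡ 42 (mod 46).
Check: ψ(42) = 27·42 + 33 = 1167 = 25·46 + 17 ≡ 17 (mod 46).

42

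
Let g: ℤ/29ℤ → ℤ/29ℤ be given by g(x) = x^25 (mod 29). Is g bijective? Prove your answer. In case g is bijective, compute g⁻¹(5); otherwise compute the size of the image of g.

4

Since 29 is prime, the nonzero elements of ℤ/29ℤ form a cyclic group of order 28.
As gcd(25, 28) = 1, raising to the 25th power is a bijection on this group: if x_1^25 ≡ x_2^25 then (x_1x_2^{−1})^25 = 1, and the only element of order dividing gcd(25, 28) = 1 is 1, so x_1 = x_2.
With g(0) = 0 this makes g injective on all of ℤ/29ℤ, hence bijective (finite equal-size domain and codomain). In particular g is bijective.
Since g is bijective, we find the preimage of 5. The inverse of x ↦ x^25 on (ℤ/29ℤ)^× is x ↦ x^9, because 25·9 = 225 = 8·28 + 1 ≡ 1 (mod 28) and x^{28} = 1 for x ≠ 0 (Fermat). So g⁻¹(5) = 5^9 mod 29.
Repeated squaring mod 29: 5^1 ≡ 5, 5^2 ≡ 5² = 25, 5^4 ≡ 25² = 625 ≡ 16, 5^8 ≡ 16² = 256 ≡ 24. Since 9 = 8 + 1, 5^9 ≡ 24·5: 24·5 = 120 ≡ 4. So 5^9 ≡ 4 (mod 29).
Hence g⁻¹(5) = 4.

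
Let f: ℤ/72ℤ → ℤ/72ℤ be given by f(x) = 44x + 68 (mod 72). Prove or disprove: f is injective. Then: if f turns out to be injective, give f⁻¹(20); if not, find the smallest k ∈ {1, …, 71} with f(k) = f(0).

By definition, f is injective if f(u) = f(v) implies u = v.
We have gcd(44, 72) = 4 > 1. Taking u = 0 and v = 18: f(0) = 68 and f(18) = 44·18 + 68 = 860 ≡ 68 (mod 72).
So f(0) = f(18) while 0 ≠ 18, therefore f is not injective.
Since f is not injective, we find the least positive k with f(k) = f(0): this means 44k ≡ 0 (mod 72), i.e. 72 ∣ 44k. Since gcd(44, 72) = 4, dividing through by 4 this holds exactly when 18 ∣ 11k, and as gcd(11, 18) = 1, exactly when 18 ∣ k.
The smallest positive such k is 18.

18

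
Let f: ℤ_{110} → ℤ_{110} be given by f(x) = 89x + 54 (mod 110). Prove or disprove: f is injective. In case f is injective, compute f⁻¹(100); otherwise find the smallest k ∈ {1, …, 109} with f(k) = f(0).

24

If f(x_1) = f(x_2), then 89x_1 ≡ 89x_2 (mod 110). Because gcd(89, 110) = 1, we may cancel 89 to get x_1 ≡ x_2 (mod 110).
Thus f is injective.
We now compute 89⁻¹ mod 110 explicitly. Euclid's algorithm: 110 = 1·89 + 21, 89 = 4·21 + 5, 21 = 4·5 + 1; back-substituting gives 1 = 89·89 − 72·110, so 89⁻¹ ≡ 89 (mod 110).
Since f is injective, we find f⁻¹(100): we need 89x ≡ 100 − 54 ≡ 46 (mod 110). Using 89⁻¹ = 89: x ≡ 89·46 = 4094 = 37·110 + 24, so x = 24.
Check: f(24) = 89·24 + 54 = 2190 = 19·110 + 100 ≡ 100 (mod 110).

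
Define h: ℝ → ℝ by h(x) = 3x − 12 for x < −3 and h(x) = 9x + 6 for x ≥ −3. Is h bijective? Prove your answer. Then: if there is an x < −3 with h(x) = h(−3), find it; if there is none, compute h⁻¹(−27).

Both pieces are strictly increasing (slopes 3 and 9), so each is injective on its own interval.
The left piece maps (−∞, −3) onto (−∞, −21); the right piece maps [−3, ∞) onto [−21, ∞).
Since −21 = −21, the images partition ℝ: h is injective and surjective, hence bijective.
Because the two images are disjoint, no x < −3 has h(x) = h(−3), so we compute h⁻¹(−27): −27 lies in (−∞, −21), so solve 3x − 12 = −27: x = (−27 + 12)/3 = −5.

-5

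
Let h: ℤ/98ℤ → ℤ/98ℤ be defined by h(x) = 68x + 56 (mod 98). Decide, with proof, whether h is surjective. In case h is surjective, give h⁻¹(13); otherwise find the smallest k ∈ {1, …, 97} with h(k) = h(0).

Since gcd(68, 98) = 2, we have 68x ≡ 0 (mod 2) for all x, so h(x) ≡ 0 (mod 2).
But 1 ≢ 0 (mod 2), so 1 ∈ ℤ/98ℤ has no preimage. Hence h is not surjective.
Since h is not surjective, we find the least positive k with h(k) = h(0): this means 68k ≡ 0 (mod 98), i.e. 98 ∣ 68k. Since gcd(68, 98) = 2, dividing through by 2 this holds exactly when 49 ∣ 34k, and as gcd(34, 49) = 1, exactly when 49 ∣ k.
The smallest positive such k is 49.

49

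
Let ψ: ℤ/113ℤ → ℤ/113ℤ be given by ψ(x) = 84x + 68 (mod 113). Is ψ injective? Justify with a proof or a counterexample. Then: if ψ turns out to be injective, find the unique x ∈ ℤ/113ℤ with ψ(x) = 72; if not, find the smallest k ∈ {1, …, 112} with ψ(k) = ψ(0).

By definition, injectivity means: for all x_1, x_2 in the domain, ψ(x_1) = ψ(x_2) implies x_1 = x_2.
If ψ(x_1) = ψ(x_2), then 84x_1 ≡ 84x_2 (mod 113). Because gcd(84, 113) = 1, we may cancel 84 to get x_1 ≡ x_2 (mod 113).
Thus ψ is injective.
We now compute 84⁻¹ mod 113 explicitly. Euclid's algorithm: 113 = 1·84 + 29, 84 = 2·29 + 26, 29 = 1·26 + 3, 26 = 8·3 + 2, 3 = 1·2 + 1; back-substituting gives 1 = 74·84 − 55·113, so 84⁻¹ ≡ 74 (mod 113).
Since ψ is injective, we compute ψ⁻¹(72): solve 84x + 68 ≡ 72 (mod 113), i.e. 84x ≡ 4 (mod 113).
Multiplying by 84⁻¹ = 74 gives x ≡ 74·4 = 296 = 2·113 + 70 ≡ 70 (mod 113).
Check: ψ(70) = 84·70 + 68 = 5948 = 52·113 + 72 ≡ 72 (mod 113).

70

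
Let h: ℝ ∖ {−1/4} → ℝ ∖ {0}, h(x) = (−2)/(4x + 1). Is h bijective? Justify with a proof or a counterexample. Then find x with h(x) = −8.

-3/16

Suppose h(s) = h(t). Cross-multiplying: (−2)(4t + 1) = (−2)(4s + 1).
Expanding both sides and cancelling the symmetric terms leaves 8·(s − t) = 0. Since 8 ≠ 0, s = t. Hence h is injective.
For any y ≠ 0, solving y(4x + 1) = −2 for x gives a well-defined x ≠ −1/4. So h is surjective.
Thus h is bijective.
Solving h(x) = −8: cross-multiplying gives −2 = −8(4x + 1), which rearranges to 32x = −6, so x = −3/16.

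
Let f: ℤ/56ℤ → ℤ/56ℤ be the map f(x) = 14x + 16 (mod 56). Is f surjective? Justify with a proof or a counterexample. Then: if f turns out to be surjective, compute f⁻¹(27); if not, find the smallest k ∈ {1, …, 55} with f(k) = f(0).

4

Recall: f is surjective if every y in the codomain equals f(x) for some x in the domain.
Since gcd(14, 56) = 14, we have 14x ≡ 0 (mod 14) for all x, so f(x) ≡ 2 (mod 14).
But 0 ≢ 2 (mod 14), so 0 ∈ ℤ/56ℤ has no preimage. Thus f is not surjective.
Since f is not surjective, we find the least positive k with f(k) = f(0): this means 14k ≡ 0 (mod 56), i.e. 56 ∣ 14k. Since gcd(14, 56) = 14, dividing through by 14 this holds exactly when 4 ∣ k.
The smallest positive such k is 4.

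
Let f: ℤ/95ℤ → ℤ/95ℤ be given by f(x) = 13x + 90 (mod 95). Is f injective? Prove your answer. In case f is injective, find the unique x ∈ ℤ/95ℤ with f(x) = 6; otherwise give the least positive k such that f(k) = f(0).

52

If f(a) = f(b), then 13a ≡ 13b (mod 95). Because gcd(13, 95) = 1, we may cancel 13 to get a ≡ b (mod 95).
Hence f is injective.
We now compute 13⁻¹ mod 95 explicitly. Euclid's algorithm: 95 = 7·13 + 4, 13 = 3·4 + 1; back-substituting gives 1 = 22·13 − 3·95, so 13⁻¹ ≡ 22 (mod 95).
Since f is injective, we find f⁻¹(6): we need 13x ≡ 6 − 90 ≡ 11 (mod 95). Using 13⁻¹ = 22: x ≡ 22·11 = 242 = 2·95 + 52, so x = 52.
Check: f(52) = 13·52 + 90 = 766 = 8·95 + 6 ≡ 6 (mod 95).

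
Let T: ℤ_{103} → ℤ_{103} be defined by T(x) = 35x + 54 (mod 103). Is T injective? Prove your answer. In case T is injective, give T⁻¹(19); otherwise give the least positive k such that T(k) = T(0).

102

If T(s) = T(t), then 35s ≡ 35t (mod 103). Because gcd(35, 103) = 1, we may cancel 35 to get s ≡ t (mod 103).
Thus T is injective.
We now compute 35⁻¹ mod 103 explicitly. Euclid's algorithm: 103 = 2·35 + 33, 35 = 1·33 + 2, 33 = 16·2 + 1; back-substituting gives 1 = 53·35 − 18·103, so 35⁻¹ ≡ 53 (mod 103).
Since T is injective, we compute T⁻¹(19): solve 35x + 54 ≡ 19 (mod 103), i.e. 35x ≡ 68 (mod 103).
Multiplying by 35⁻¹ = 53 gives x ≡ 53·68 = 3604 = 34·103 + 102 ≡ 102 (mod 103).
Check: T(102) = 35·102 + 54 = 3624 = 35·103 + 19 ≡ 19 (mod 103).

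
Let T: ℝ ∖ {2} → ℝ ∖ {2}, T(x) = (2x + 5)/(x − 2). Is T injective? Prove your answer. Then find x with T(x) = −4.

Suppose T(a) = T(b). Cross-multiplying: (2a + 5)(b − 2) = (2b + 5)(a − 2).
Expanding both sides and cancelling the symmetric terms leaves −9·(a − b) = 0. Since −9 ≠ 0, a = b. So T is injective.
Solving T(x) = −4: cross-multiplying gives 2x + 5 = −4(x − 2), which rearranges to 6x = 3, so x = 1/2.

1/2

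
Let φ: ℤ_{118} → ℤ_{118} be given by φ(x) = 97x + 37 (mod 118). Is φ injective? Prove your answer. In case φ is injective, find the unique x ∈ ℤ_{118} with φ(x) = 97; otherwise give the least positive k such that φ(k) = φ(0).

14

Recall: injectivity means: for all s, t in the domain, φ(s) = φ(t) implies s = t.
If φ(s) = φ(t), then 97s ≡ 97t (mod 118). Because gcd(97, 118) = 1, we may cancel 97 to get s ≡ t (mod 118).
So φ is injective.
We now compute 97⁻¹ mod 118 explicitly. Euclid's algorithm: 118 = 1·97 + 21, 97 = 4·21 + 13, 21 = 1·13 + 8, 13 = 1·8 + 5, 8 = 1·5 + 3, 5 = 1·3 + 2, 3 = 1·2 + 1; back-substituting gives 1 = 73·97 − 60·118, so 97⁻¹ ≡ 73 (mod 118).
Since φ is injective, we find φ⁻¹(97): we need 97x ≡ 97 − 37 ≡ 60 (mod 118). Using 97⁻¹ = 73: x ≡ 73·60 = 4380 = 37·118 + 14, so x = 14.
Check: φ(14) = 97·14 + 37 = 1395 = 11·118 + 97 ≡ 97 (mod 118).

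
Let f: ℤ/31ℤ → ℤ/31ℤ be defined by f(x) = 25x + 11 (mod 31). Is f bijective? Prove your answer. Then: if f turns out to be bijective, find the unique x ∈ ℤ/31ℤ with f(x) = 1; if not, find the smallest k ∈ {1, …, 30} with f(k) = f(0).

12

If f(s) = f(t), then 25s ≡ 25t (mod 31). Because gcd(25, 31) = 1, we may cancel 25 to get s ≡ t (mod 31).
We now compute 25⁻¹ mod 31 explicitly. Euclid's algorithm: 31 = 1·25 + 6, 25 = 4·6 + 1; back-substituting gives 1 = 5·25 − 4·31, so 25⁻¹ ≡ 5 (mod 31).
For any y ∈ ℤ/31ℤ, x = 5(y − 11) mod 31 satisfies f(x) = 25·5(y − 11) + 11 ≡ y (since 25·5 ≡ 1 mod 31). So every y has a preimage.
Therefore f is bijective.
Since f is bijective, we find f⁻¹(1): we need 25x ≡ 1 − 11 ≡ 21 (mod 31). Using 25⁻¹ = 5: x ≡ 5·21 = 105 = 3·31 + 12, so x = 12.
Check: f(12) = 25·12 + 11 = 311 = 10·31 + 1 ≡ 1 (mod 31).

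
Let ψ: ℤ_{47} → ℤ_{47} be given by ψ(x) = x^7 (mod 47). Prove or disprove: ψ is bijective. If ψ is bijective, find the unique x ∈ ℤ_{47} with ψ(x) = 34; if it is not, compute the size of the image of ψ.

2

Since 47 is prime, the nonzero elements of ℤ_{47} form a cyclic group of order 46.
As gcd(7, 46) = 1, raising to the 7th power is a bijection on this group: if u^7 ≡ v^7 then (uv^{−1})^7 = 1, and the only element of order dividing gcd(7, 46) = 1 is 1, so u = v.
With ψ(0) = 0 this makes ψ injective on all of ℤ_{47}, hence bijective (finite equal-size domain and codomain). In particular ψ is bijective.
Since ψ is bijective, we find the preimage of 34. The inverse of x ↦ x^7 on (ℤ_{47})^× is x ↦ x^33, because 7·33 = 231 = 5·46 + 1 ≡ 1 (mod 46) and x^{46} = 1 for x ≠ 0 (Fermat). So ψ⁻¹(34) = 34^33 mod 47.
Repeated squaring mod 47: 34^1 ≡ 34, 34^2 ≡ 34² = 1156 ≡ 28, 34^4 ≡ 28² = 784 ≡ 32, 34^8 ≡ 32² = 1024 ≡ 37, 34^16 ≡ 37² = 1369 ≡ 6, 34^32 ≡ 6² = 36. Since 33 = 32 + 1, 34^33 ≡ 36·34: 36·34 = 1224 ≡ 2. So 34^33 ≡ 2 (mod 47).
Hence ψ⁻¹(34) = 2.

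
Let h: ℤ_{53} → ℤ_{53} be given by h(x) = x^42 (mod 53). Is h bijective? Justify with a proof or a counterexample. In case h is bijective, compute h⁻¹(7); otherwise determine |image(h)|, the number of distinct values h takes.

27

h(26): Repeated squaring mod 53: 26^1 ≡ 26, 26^2 ≡ 26² = 676 ≡ 40, 26^4 ≡ 40² = 1600 ≡ 10, 26^8 ≡ 10² = 100 ≡ 47, 26^16 ≡ 47² = 2209 ≡ 36, 26^32 ≡ 36² = 1296 ≡ 24. Since 42 = 32 + 8 + 2, 26^42 ≡ 24·47·40: 24·47 = 1128 ≡ 15, then 15·40 = 600 ≡ 17. So 26^42 ≡ 17 (mod 53).
h(27): Repeated squaring mod 53: 27^1 ≡ 27, 27^2 ≡ 27² = 729 ≡ 40, 27^4 ≡ 40² = 1600 ≡ 10, 27^8 ≡ 10² = 100 ≡ 47, 27^16 ≡ 47² = 2209 ≡ 36, 27^32 ≡ 36² = 1296 ≡ 24. Since 42 = 32 + 8 + 2, 27^42 ≡ 24·47·40: 24·47 = 1128 ≡ 15, then 15·40 = 600 ≡ 17. So 27^42 ≡ 17 (mod 53).
So h(26) = h(27) = 17 while 26 ≠ 27, so h is not injective, hence not bijective.
Since h is not bijective, we determine |image(h)|. Computing x^42 mod 53 for each x (by repeated squaring, reducing mod 53 at every step), the values h(0), h(1), …, h(52) are: 0, 1, 25, 38, 42, 40, 49, 28, 43, 13, 46, 47, 6, 24, 11, 36, 15, 16, 7, 29, 37, 4, 9, 52, 44, 10, 17, 17, 10, 44, 52, 9, 4, 37, 29, 7, 16, 15, 36, 11, 24, 6, 47, 46, 13, 43, 28, 49, 40, 42, 38, 25, 1.
The distinct values are {0, 1, 4, 6, 7, 9, 10, 11, 13, 15, 16, 17, 24, 25, 28, 29, 36, 37, 38, 40, 42, 43, 44, 46, 47, 49, 52}; there are 27 of them.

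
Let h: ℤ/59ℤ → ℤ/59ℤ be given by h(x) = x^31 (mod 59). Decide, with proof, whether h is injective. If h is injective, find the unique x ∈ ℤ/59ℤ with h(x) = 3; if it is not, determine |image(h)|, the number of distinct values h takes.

48

Since 59 is prime, the nonzero elements of ℤ/59ℤ form a cyclic group of order 58.
As gcd(31, 58) = 1, raising to the 31st power is a bijection on this group: if u^31 ≡ v^31 then (uv^{−1})^31 = 1, and the only element of order dividing gcd(31, 58) = 1 is 1, so u = v.
With h(0) = 0 this makes h injective on all of ℤ/59ℤ, hence bijective (finite equal-size domain and codomain). In particular h is injective.
Since h is injective, we find the preimage of 3. The inverse of x ↦ x^31 on (ℤ/59ℤ)^× is x ↦ x^15, because 31·15 = 465 = 8·58 + 1 ≡ 1 (mod 58) and x^{58} = 1 for x ≠ 0 (Fermat). So h⁻¹(3) = 3^15 mod 59.
Repeated squaring mod 59: 3^1 ≡ 3, 3^2 ≡ 3² = 9, 3^4 ≡ 9² = 81 ≡ 22, 3^8 ≡ 22² = 484 ≡ 12. Since 15 = 8 + 4 + 2 + 1, 3^15 ≡ 12·22·9·3: 12·22 = 264 ≡ 28, then 28·9 = 252 ≡ 16, then 16·3 = 48. So 3^15 ≡ 48 (mod 59).
Hence h⁻¹(3) = 48.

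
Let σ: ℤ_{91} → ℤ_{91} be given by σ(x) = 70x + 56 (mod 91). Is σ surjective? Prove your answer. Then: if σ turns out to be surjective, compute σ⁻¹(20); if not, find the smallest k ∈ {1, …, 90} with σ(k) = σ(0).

Recall that σ is surjective if every y in the codomain equals σ(x) for some x in the domain.
Since gcd(70, 91) = 7, we have 70x ≡ 0 (mod 7) for all x, so σ(x) ≡ 0 (mod 7).
But 1 ≢ 0 (mod 7), so 1 ∈ ℤ_{91} has no preimage. Hence σ is not surjective.
Since σ is not surjective, we find the least positive k with σ(k) = σ(0): this means 70k ≡ 0 (mod 91), i.e. 91 ∣ 70k. Since gcd(70, 91) = 7, dividing through by 7 this holds exactly when 13 ∣ 10k, and as gcd(10, 13) = 1, exactly when 13 ∣ k.
The smallest positive such k is 13.

13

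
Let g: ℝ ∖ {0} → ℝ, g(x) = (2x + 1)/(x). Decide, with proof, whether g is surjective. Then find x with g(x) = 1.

If g(x) = 2, cross-multiplying gives 1(2x + 1) = 2(x), which simplifies to 1 = 0 — false.  So 2 has no preimage and g is not surjective.
Solving g(x) = 1: cross-multiplying gives 2x + 1 = 1(x), which rearranges to 1x = −1, so x = −1.

-1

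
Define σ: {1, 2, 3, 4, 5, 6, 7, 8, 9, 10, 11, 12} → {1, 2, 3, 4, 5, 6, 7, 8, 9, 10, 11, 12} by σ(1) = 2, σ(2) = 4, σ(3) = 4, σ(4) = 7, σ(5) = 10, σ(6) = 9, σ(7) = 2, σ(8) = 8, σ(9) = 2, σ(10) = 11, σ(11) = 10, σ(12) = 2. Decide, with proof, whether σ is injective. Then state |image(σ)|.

7

σ(2) = 4 = σ(3) with 2 ≠ 3, so σ is not injective.
The image of σ is {2, 4, 7, 8, 9, 10, 11}, which has 7 elements.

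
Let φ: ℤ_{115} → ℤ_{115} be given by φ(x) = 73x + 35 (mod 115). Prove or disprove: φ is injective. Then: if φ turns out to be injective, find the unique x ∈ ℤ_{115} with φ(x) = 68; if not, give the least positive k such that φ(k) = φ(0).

106

If φ(x_1) = φ(x_2), then 73x_1 ≡ 73x_2 (mod 115). Because gcd(73, 115) = 1, we may cancel 73 to get x_1 ≡ x_2 (mod 115).
Therefore φ is injective.
We now compute 73⁻¹ mod 115 explicitly. Euclid's algorithm: 115 = 1·73 + 42, 73 = 1·42 + 31, 42 = 1·31 + 11, 31 = 2·11 + 9, 11 = 1·9 + 2, 9 = 4·2 + 1; back-substituting gives 1 = 52·73 − 33·115, so 73⁻¹ ≡ 52 (mod 115).
Since φ is injective, we compute φ⁻¹(68): solve 73x + 35 ≡ 68 (mod 115), i.e. 73x ≡ 33 (mod 115).
Multiplying by 73⁻¹ = 52 gives x ≡ 52·33 = 1716 = 14·115 + 106 ≡ 106 (mod 115).
Check: φ(106) = 73·106 + 35 = 7773 = 67·115 + 68 ≡ 68 (mod 115).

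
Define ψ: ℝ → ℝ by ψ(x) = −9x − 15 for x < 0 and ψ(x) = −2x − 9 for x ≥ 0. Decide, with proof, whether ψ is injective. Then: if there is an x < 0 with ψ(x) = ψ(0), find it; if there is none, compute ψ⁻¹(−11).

Both pieces are strictly decreasing (slopes −9 and −2), so each is injective on its own interval.
The left piece maps (−∞, 0) onto (−15, ∞); the right piece maps [0, ∞) onto (−∞, −9].
These images overlap. In particular ψ(0) = −9 (right piece), and solving −9x − 15 = −9 on the left piece gives x = −2/3 < 0.
So ψ(−2/3) = ψ(0) with −2/3 ≠ 0, and ψ is not injective. This x = −2/3 is the requested value below 0.

-2/3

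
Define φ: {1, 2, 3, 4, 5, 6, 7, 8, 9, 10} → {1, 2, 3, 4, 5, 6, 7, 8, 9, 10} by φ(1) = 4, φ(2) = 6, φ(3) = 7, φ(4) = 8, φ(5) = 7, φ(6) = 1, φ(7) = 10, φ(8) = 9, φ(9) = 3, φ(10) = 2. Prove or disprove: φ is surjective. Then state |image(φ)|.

9

No element maps to 5, so φ is not surjective.
The image of φ is {1, 2, 3, 4, 6, 7, 8, 9, 10}, which has 9 elements.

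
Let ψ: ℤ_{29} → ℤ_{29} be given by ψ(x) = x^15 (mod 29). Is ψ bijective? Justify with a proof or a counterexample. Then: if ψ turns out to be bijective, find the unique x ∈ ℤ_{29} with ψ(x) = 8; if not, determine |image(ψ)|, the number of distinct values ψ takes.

21

Since 29 is prime, the nonzero elements of ℤ_{29} form a cyclic group of order 28.
As gcd(15, 28) = 1, raising to the 15th power is a bijection on this group: if x_1^15 ≡ x_2^15 then (x_1x_2^{−1})^15 = 1, and the only element of order dividing gcd(15, 28) = 1 is 1, so x_1 = x_2.
With ψ(0) = 0 this makes ψ injective on all of ℤ_{29}, hence bijective (finite equal-size domain and codomain). In particular ψ is bijective.
Since ψ is bijective, we find the preimage of 8. The inverse of x ↦ x^15 on (ℤ_{29})^× is x ↦ x^15, because 15·15 = 225 = 8·28 + 1 ≡ 1 (mod 28) and x^{28} = 1 for x ≠ 0 (Fermat). So ψ⁻¹(8) = 8^15 mod 29.
Repeated squaring mod 29: 8^1 ≡ 8, 8^2 ≡ 8² = 64 ≡ 6, 8^4 ≡ 6² = 36 ≡ 7, 8^8 ≡ 7² = 49 ≡ 20. Since 15 = 8 + 4 + 2 + 1, 8^15 ≡ 20·7·6·8: 20·7 = 140 ≡ 24, then 24·6 = 144 ≡ 28, then 28·8 = 224 ≡ 21. So 8^15 ≡ 21 (mod 29).
Hence ψ⁻¹(8) = 21.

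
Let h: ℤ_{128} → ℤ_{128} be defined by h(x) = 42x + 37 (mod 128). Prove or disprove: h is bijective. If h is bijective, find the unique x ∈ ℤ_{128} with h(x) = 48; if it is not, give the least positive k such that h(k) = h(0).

Recall: h is injective when h(a) = h(b) forces a = b.
We have gcd(42, 128) = 2 > 1. Taking a = 0 and b = 64: h(0) = 37 and h(64) = 42·64 + 37 = 2725 ≡ 37 (mod 128).
So h(0) = h(64) while 0 ≠ 64, therefore h is not injective, hence not bijective.
Since h is not bijective, we find the least positive k with h(k) = h(0): this means 42k ≡ 0 (mod 128), i.e. 128 ∣ 42k. Since gcd(42, 128) = 2, dividing through by 2 this holds exactly when 64 ∣ 21k, and as gcd(21, 64) = 1, exactly when 64 ∣ k.
The smallest positive such k is 64.

64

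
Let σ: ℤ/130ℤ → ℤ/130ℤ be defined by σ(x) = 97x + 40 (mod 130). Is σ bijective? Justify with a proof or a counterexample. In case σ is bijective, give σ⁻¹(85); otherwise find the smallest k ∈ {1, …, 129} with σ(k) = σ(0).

Recall: σ is injective when σ(a) = σ(b) forces a = b.
Suppose σ(a) = σ(b) in ℤ/130ℤ. Then 97a + 40 ≡ 97b + 40 (mod 130), thus 97(a − b) ≡ 0 (mod 130).
Since gcd(97, 130) = 1, 97 is invertible modulo 130, thus a − b ≡ 0 (mod 130), i.e. a = b.
We now compute 97⁻¹ mod 130 explicitly. Euclid's algorithm: 130 = 1·97 + 33, 97 = 2·33 + 31, 33 = 1·31 + 2, 31 = 15·2 + 1; back-substituting gives 1 = 63·97 − 47·130, so 97⁻¹ ≡ 63 (mod 130).
Then y ↦ 63(y − 40) is a two-sided inverse to σ, so every y ∈ ℤ/130ℤ has a preimage.
Therefore σ is bijective.
Since σ is bijective, we compute σ⁻¹(85): solve 97x + 40 ≡ 85 (mod 130), i.e. 97x ≡ 45 (mod 130).
Multiplying by 97⁻¹ = 63 gives x ≡ 63·45 = 2835 = 21·130 + 105 ≡ 105 (mod 130).
Check: σ(105) = 97·105 + 40 = 10225 = 78·130 + 85 ≡ 85 (mod 130).

105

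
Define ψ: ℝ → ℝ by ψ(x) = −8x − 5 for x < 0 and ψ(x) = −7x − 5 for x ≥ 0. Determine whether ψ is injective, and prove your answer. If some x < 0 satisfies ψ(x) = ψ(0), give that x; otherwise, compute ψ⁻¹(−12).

Both pieces are strictly decreasing (slopes −8 and −7), so each is injective on its own interval.
The left piece maps (−∞, 0) onto (−5, ∞); the right piece maps [0, ∞) onto (−∞, −5].
These images are disjoint, so no value is attained by both pieces. So ψ is injective.
Because the two images are disjoint, no x < 0 has ψ(x) = ψ(0), so we compute ψ⁻¹(−12): −12 lies in (−∞, −5], so solve −7x − 5 = −12: x = (−12 + 5)/(−7) = 1.

1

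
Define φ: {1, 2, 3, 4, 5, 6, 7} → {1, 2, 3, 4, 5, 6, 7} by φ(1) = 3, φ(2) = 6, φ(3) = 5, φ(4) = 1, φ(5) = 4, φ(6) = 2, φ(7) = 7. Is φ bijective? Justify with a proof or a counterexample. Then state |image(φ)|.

The values 3, 6, 5, 1, 4, 2, 7 are a permutation of {1, 2, 3, 4, 5, 6, 7}: each element appears exactly once.
So φ is injective and surjective, hence bijective.
The image of φ is {1, 2, 3, 4, 5, 6, 7}, which has 7 elements.

7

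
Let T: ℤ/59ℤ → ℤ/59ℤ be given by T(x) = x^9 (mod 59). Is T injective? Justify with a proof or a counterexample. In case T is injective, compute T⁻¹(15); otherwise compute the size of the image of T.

Since 59 is prime, the nonzero elements of ℤ/59ℤ form a cyclic group of order 58.
As gcd(9, 58) = 1, raising to the 9th power is a bijection on this group: if s^9 ≡ t^9 then (st^{−1})^9 = 1, and the only element of order dividing gcd(9, 58) = 1 is 1, so s = t.
With T(0) = 0 this makes T injective on all of ℤ/59ℤ, hence bijective (finite equal-size domain and codomain). In particular T is injective.
Since T is injective, we find the preimage of 15. The inverse of x ↦ x^9 on (ℤ/59ℤ)^× is x ↦ x^13, because 9·13 = 117 = 2·58 + 1 ≡ 1 (mod 58) and x^{58} = 1 for x ≠ 0 (Fermat). So T⁻¹(15) = 15^13 mod 59.
Repeated squaring mod 59: 15^1 ≡ 15, 15^2 ≡ 15² = 225 ≡ 48, 15^4 ≡ 48² = 2304 ≡ 3, 15^8 ≡ 3² = 9. Since 13 = 8 + 4 + 1, 15^13 ≡ 9·3·15: 9·3 = 27, then 27·15 = 405 ≡ 51. So 15^13 ≡ 51 (mod 59).
Hence T⁻¹(15) = 51.

51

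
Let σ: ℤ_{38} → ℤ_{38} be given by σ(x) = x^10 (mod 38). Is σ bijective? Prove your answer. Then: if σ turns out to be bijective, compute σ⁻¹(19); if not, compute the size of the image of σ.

20

σ(18): Repeated squaring mod 38: 18^1 ≡ 18, 18^2 ≡ 18² = 324 ≡ 20, 18^4 ≡ 20² = 400 ≡ 20, 18^8 ≡ 20² = 400 ≡ 20. Since 10 = 8 + 2, 18^10 ≡ 20·20: 20·20 = 400 ≡ 20. So 18^10 ≡ 20 (mod 38).
σ(20): Repeated squaring mod 38: 20^1 ≡ 20, 20^2 ≡ 20² = 400 ≡ 20, 20^4 ≡ 20² = 400 ≡ 20, 20^8 ≡ 20² = 400 ≡ 20. Since 10 = 8 + 2, 20^10 ≡ 20·20: 20·20 = 400 ≡ 20. So 20^10 ≡ 20 (mod 38).
So σ(18) = σ(20) = 20 while 18 ≠ 20, so σ is not injective, hence not bijective.
Since σ is not bijective, we determine |image(σ)|. Computing x^10 mod 38 for each x (by repeated squaring, reducing mod 38 at every step), the values σ(0), σ(1), …, σ(37) are: 0, 1, 36, 35, 4, 5, 6, 7, 30, 9, 28, 11, 26, 25, 24, 23, 16, 17, 20, 19, 20, 17, 16, 23, 24, 25, 26, 11, 28, 9, 30, 7, 6, 5, 4, 35, 36, 1.
The distinct values are {0, 1, 4, 5, 6, 7, 9, 11, 16, 17, 19, 20, 23, 24, 25, 26, 28, 30, 35, 36}; there are 20 of them.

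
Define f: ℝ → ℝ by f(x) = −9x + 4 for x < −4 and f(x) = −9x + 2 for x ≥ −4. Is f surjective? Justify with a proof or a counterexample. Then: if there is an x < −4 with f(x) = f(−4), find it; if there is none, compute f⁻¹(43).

Both pieces are strictly decreasing (slopes −9 and −9), so each is injective on its own interval.
The left piece maps (−∞, −4) onto (40, ∞); the right piece maps [−4, ∞) onto (−∞, 38].
The union (40, ∞) ∪ (−∞, 38] omits the interval between 40 and 38; in particular 40 has no preimage. So f is not surjective.
Because the two images are disjoint, no x < −4 has f(x) = f(−4), so we compute f⁻¹(43): 43 lies in (40, ∞), so solve −9x + 4 = 43: x = (43 − 4)/(−9) = −13/3.

-13/3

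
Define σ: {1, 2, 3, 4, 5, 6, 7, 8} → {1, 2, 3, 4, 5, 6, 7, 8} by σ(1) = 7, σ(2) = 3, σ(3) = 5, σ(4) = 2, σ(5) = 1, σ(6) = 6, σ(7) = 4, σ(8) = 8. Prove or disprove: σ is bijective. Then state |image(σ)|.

8

The values 7, 3, 5, 2, 1, 6, 4, 8 are a permutation of {1, 2, 3, 4, 5, 6, 7, 8}: each element appears exactly once.
So σ is injective and surjective, hence bijective.
The image of σ is {1, 2, 3, 4, 5, 6, 7, 8}, which has 8 elements.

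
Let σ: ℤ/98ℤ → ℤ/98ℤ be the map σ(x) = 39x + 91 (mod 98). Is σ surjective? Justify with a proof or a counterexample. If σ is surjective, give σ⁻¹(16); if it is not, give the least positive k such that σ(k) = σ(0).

81

Since gcd(39, 98) = 1, 39 is invertible modulo 98. Euclid's algorithm: 98 = 2·39 + 20, 39 = 1·20 + 19, 20 = 1·19 + 1; back-substituting gives 1 = 93·39 − 37·98, so 39⁻¹ ≡ 93 (mod 98).
Then y ↦ 93(y − 91) is a two-sided inverse to σ, so every y ∈ ℤ/98ℤ has a preimage.
So σ is surjective.
Since σ is surjective, we find σ⁻¹(16): we need 39x ≡ 16 − 91 ≡ 23 (mod 98). Using 39⁻¹ = 93: x ≡ 93·23 = 2139 = 21·98 + 81, so x = 81.
Check: σ(81) = 39·81 + 91 = 3250 = 33·98 + 16 ≡ 16 (mod 98).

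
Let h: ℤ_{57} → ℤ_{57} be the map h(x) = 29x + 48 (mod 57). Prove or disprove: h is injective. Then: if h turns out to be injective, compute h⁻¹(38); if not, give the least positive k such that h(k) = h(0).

37

By definition, h is injective if h(x_1) = h(x_2) implies x_1 = x_2.
If h(x_1) = h(x_2), then 29x_1 ≡ 29x_2 (mod 57). Because gcd(29, 57) = 1, we may cancel 29 to get x_1 ≡ x_2 (mod 57).
Hence h is injective.
We now compute 29⁻¹ mod 57 explicitly. Euclid's algorithm: 57 = 1·29 + 28, 29 = 1·28 + 1; back-substituting gives 1 = 2·29 − 1·57, so 29⁻¹ ≡ 2 (mod 57).
Since h is injective, we compute h⁻¹(38): solve 29x + 48 ≡ 38 (mod 57), i.e. 29x ≡ 47 (mod 57).
Multiplying by 29⁻¹ = 2 gives x ≡ 2·47 = 94 = 1·57 + 37 ≡ 37 (mod 57).
Check: h(37) = 29·37 + 48 = 1121 = 19·57 + 38 ≡ 38 (mod 57).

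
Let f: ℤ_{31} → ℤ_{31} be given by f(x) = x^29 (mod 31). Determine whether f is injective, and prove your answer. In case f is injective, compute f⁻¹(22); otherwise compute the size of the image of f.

Since 31 is prime, the nonzero elements of ℤ_{31} form a cyclic group of order 30.
As gcd(29, 30) = 1, raising to the 29th power is a bijection on this group: if x_1^29 ≡ x_2^29 then (x_1x_2^{−1})^29 = 1, and the only element of order dividing gcd(29, 30) = 1 is 1, so x_1 = x_2.
With f(0) = 0 this makes f injective on all of ℤ_{31}, hence bijective (finite equal-size domain and codomain). In particular f is injective.
Since f is injective, we find the preimage of 22. The inverse of x ↦ x^29 on (ℤ_{31})^× is x ↦ x^29, because 29·29 = 841 = 28·30 + 1 ≡ 1 (mod 30) and x^{30} = 1 for x ≠ 0 (Fermat). So f⁻¹(22) = 22^29 mod 31.
Repeated squaring mod 31: 22^1 ≡ 22, 22^2 ≡ 22² = 484 ≡ 19, 22^4 ≡ 19² = 361 ≡ 20, 22^8 ≡ 20² = 400 ≡ 28, 22^16 ≡ 28² = 784 ≡ 9. Since 29 = 16 + 8 + 4 + 1, 22^29 ≡ 9·28·20·22: 9·28 = 252 ≡ 4, then 4·20 = 80 ≡ 18, then 18·22 = 396 ≡ 24. So 22^29 ≡ 24 (mod 31).
Hence f⁻¹(22) = 24.

24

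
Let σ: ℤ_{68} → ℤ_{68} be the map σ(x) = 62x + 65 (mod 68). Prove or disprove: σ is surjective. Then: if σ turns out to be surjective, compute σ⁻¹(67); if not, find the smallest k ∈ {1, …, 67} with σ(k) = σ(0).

Recall: surjectivity means every element of the codomain has a preimage under σ.
Since gcd(62, 68) = 2, we have 62x ≡ 0 (mod 2) for all x, so σ(x) ≡ 1 (mod 2).
But 0 ≢ 1 (mod 2), so 0 ∈ ℤ_{68} has no preimage. Thus σ is not surjective.
Since σ is not surjective, we find the least positive k with σ(k) = σ(0): this means 62k ≡ 0 (mod 68), i.e. 68 ∣ 62k. Since gcd(62, 68) = 2, dividing through by 2 this holds exactly when 34 ∣ 31k, and as gcd(31, 34) = 1, exactly when 34 ∣ k.
The smallest positive such k is 34.

34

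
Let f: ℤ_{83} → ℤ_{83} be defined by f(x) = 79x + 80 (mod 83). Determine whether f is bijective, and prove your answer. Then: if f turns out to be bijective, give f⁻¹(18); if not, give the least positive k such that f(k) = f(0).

Recall that f is injective if f(u) = f(v) implies u = v.
If f(u) = f(v), then 79u ≡ 79v (mod 83). Because gcd(79, 83) = 1, we may cancel 79 to get u ≡ v (mod 83).
We now compute 79⁻¹ mod 83 explicitly. Euclid's algorithm: 83 = 1·79 + 4, 79 = 19·4 + 3, 4 = 1·3 + 1; back-substituting gives 1 = 62·79 − 59·83, so 79⁻¹ ≡ 62 (mod 83).
Then y ↦ 62(y − 80) is a two-sided inverse to f, so every y ∈ ℤ_{83} has a preimage.
Thus f is bijective.
Since f is bijective, we compute f⁻¹(18): solve 79x + 80 ≡ 18 (mod 83), i.e. 79x ≡ 21 (mod 83).
Multiplying by 79⁻¹ = 62 gives x ≡ 62·21 = 1302 = 15·83 + 57 ≡ 57 (mod 83).
Check: f(57) = 79·57 + 80 = 4583 = 55·83 + 18 ≡ 18 (mod 83).

57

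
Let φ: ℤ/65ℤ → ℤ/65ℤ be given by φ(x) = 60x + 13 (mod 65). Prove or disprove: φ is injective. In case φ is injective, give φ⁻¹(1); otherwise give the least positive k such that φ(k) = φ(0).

We have gcd(60, 65) = 5 > 1. Taking a = 0 and b = 13: φ(0) = 13 and φ(13) = 60·13 + 13 = 793 ≡ 13 (mod 65).
So φ(0) = φ(13) while 0 ≠ 13, thus φ is not injective.
Since φ is not injective, we find the least positive k with φ(k) = φ(0): this means 60k ≡ 0 (mod 65), i.e. 65 ∣ 60k. Since gcd(60, 65) = 5, dividing through by 5 this holds exactly when 13 ∣ 12k, and as gcd(12, 13) = 1, exactly when 13 ∣ k.
The smallest positive such k is 13.

13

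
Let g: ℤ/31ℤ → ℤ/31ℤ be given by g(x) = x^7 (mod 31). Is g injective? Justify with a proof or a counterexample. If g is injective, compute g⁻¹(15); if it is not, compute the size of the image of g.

27

Since 31 is prime, the nonzero elements of ℤ/31ℤ form a cyclic group of order 30.
As gcd(7, 30) = 1, raising to the 7th power is a bijection on this group: if u^7 ≡ v^7 then (uv^{−1})^7 = 1, and the only element of order dividing gcd(7, 30) = 1 is 1, so u = v.
With g(0) = 0 this makes g injective on all of ℤ/31ℤ, hence bijective (finite equal-size domain and codomain). In particular g is injective.
Since g is injective, we find the preimage of 15. The inverse of x ↦ x^7 on (ℤ/31ℤ)^× is x ↦ x^13, because 7·13 = 91 = 3·30 + 1 ≡ 1 (mod 30) and x^{30} = 1 for x ≠ 0 (Fermat). So g⁻¹(15) = 15^13 mod 31.
Repeated squaring mod 31: 15^1 ≡ 15, 15^2 ≡ 15² = 225 ≡ 8, 15^4 ≡ 8² = 64 ≡ 2, 15^8 ≡ 2² = 4. Since 13 = 8 + 4 + 1, 15^13 ≡ 4·2·15: 4·2 = 8, then 8·15 = 120 ≡ 27. So 15^13 ≡ 27 (mod 31).
Hence g⁻¹(15) = 27.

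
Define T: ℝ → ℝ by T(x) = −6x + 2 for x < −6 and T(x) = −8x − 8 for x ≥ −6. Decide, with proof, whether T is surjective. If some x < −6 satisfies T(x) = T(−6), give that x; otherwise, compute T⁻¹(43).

-19/3

Both pieces are strictly decreasing (slopes −6 and −8), so each is injective on its own interval.
The left piece maps (−∞, −6) onto (38, ∞); the right piece maps [−6, ∞) onto (−∞, 40].
The union (38, ∞) ∪ (−∞, 40] covers ℝ, so T is surjective.
For the follow-up: the images overlap, so an x < −6 with T(x) = T(−6) exists. T(−6) = 40; solving −6x + 2 = 40 for x < −6 gives x = (40 − 2)/(−6) = −19/3.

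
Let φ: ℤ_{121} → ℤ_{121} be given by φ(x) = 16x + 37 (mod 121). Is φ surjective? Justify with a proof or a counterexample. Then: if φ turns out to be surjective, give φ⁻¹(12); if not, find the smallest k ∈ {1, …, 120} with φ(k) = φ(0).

6

Recall: surjectivity means every element of the codomain has a preimage under φ.
Since gcd(16, 121) = 1, 16 is invertible modulo 121. Euclid's algorithm: 121 = 7·16 + 9, 16 = 1·9 + 7, 9 = 1·7 + 2, 7 = 3·2 + 1; back-substituting gives 1 = 53·16 − 7·121, so 16⁻¹ ≡ 53 (mod 121).
Then y ↦ 53(y − 37) is a two-sided inverse to φ, so every y ∈ ℤ_{121} has a preimage.
So φ is surjective.
Since φ is surjective, we compute φ⁻¹(12): solve 16x + 37 ≡ 12 (mod 121), i.e. 16x ≡ 96 (mod 121).
Multiplying by 16⁻¹ = 53 gives x ≡ 53·96 = 5088 = 42·121 + 6 ≡ 6 (mod 121).
Check: φ(6) = 16·6 + 37 = 133 = 1·121 + 12 ≡ 12 (mod 121).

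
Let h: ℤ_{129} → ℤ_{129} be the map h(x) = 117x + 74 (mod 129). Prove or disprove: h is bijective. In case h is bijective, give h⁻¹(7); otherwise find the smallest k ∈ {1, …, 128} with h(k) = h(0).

We have gcd(117, 129) = 3 > 1. Taking x_1 = 0 and x_2 = 43: h(0) = 74 and h(43) = 117·43 + 74 = 5105 ≡ 74 (mod 129).
So h(0) = h(43) while 0 ≠ 43, thus h is not injective, hence not bijective.
Since h is not bijective, we find the least positive k with h(k) = h(0): this means 117k ≡ 0 (mod 129), i.e. 129 ∣ 117k. Since gcd(117, 129) = 3, dividing through by 3 this holds exactly when 43 ∣ 39k, and as gcd(39, 43) = 1, exactly when 43 ∣ k.
The smallest positive such k is 43.

43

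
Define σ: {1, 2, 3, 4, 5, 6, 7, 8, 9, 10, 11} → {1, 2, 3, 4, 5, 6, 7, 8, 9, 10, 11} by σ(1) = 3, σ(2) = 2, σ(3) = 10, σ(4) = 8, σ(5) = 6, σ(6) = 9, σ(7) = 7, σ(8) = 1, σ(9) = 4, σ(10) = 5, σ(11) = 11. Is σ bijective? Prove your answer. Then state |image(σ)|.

11

The values 3, 2, 10, 8, 6, 9, 7, 1, 4, 5, 11 are a permutation of {1, 2, 3, 4, 5, 6, 7, 8, 9, 10, 11}: each element appears exactly once.
So σ is injective and surjective, hence bijective.
The image of σ is {1, 2, 3, 4, 5, 6, 7, 8, 9, 10, 11}, which has 11 elements.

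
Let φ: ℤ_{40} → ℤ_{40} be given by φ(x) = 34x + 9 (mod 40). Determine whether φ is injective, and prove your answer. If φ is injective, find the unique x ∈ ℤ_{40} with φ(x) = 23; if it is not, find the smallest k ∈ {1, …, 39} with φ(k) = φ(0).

Recall that injectivity means: for all s, t in the domain, φ(s) = φ(t) implies s = t.
We have gcd(34, 40) = 2 > 1. Taking s = 0 and t = 20: φ(0) = 9 and φ(20) = 34·20 + 9 = 689 ≡ 9 (mod 40).
So φ(0) = φ(20) while 0 ≠ 20, so φ is not injective.
Since φ is not injective, we find the least positive k with φ(k) = φ(0): this means 34k ≡ 0 (mod 40), i.e. 40 ∣ 34k. Since gcd(34, 40) = 2, dividing through by 2 this holds exactly when 20 ∣ 17k, and as gcd(17, 20) = 1, exactly when 20 ∣ k.
The smallest positive such k is 20.

20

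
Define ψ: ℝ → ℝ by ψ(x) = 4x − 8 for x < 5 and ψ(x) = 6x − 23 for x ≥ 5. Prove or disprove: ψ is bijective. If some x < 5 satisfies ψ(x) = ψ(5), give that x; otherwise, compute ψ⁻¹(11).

Both pieces are strictly increasing (slopes 4 and 6), so each is injective on its own interval.
The left piece maps (−∞, 5) onto (−∞, 12); the right piece maps [5, ∞) onto [7, ∞).
These images overlap. In particular ψ(5) = 7 (right piece), and solving 4x − 8 = 7 on the left piece gives x = 15/4 < 5.
So ψ(15/4) = ψ(5) with 15/4 ≠ 5, and ψ is not injective, hence not bijective. This x = 15/4 is the requested value below 5.

15/4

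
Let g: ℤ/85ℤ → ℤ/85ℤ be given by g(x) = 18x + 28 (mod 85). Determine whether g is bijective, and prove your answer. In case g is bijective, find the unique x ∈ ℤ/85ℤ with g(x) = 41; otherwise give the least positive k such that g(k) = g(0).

Recall: injectivity means: for all s, t in the domain, g(s) = g(t) implies s = t.
If g(s) = g(t), then 18s ≡ 18t (mod 85). Because gcd(18, 85) = 1, we may cancel 18 to get s ≡ t (mod 85).
We now compute 18⁻¹ mod 85 explicitly. Euclid's algorithm: 85 = 4·18 + 13, 18 = 1·13 + 5, 13 = 2·5 + 3, 5 = 1·3 + 2, 3 = 1·2 + 1; back-substituting gives 1 = 52·18 − 11·85, so 18⁻¹ ≡ 52 (mod 85).
For any y ∈ ℤ/85ℤ, x = 52(y − 28) mod 85 satisfies g(x) = 18·52(y − 28) + 28 ≡ y (since 18·52 ≡ 1 mod 85). So every y has a preimage.
So g is bijective.
Since g is bijective, we find g⁻¹(41): we need 18x ≡ 41 − 28 ≡ 13 (mod 85). Using 18⁻¹ = 52: x ≡ 52·13 = 676 = 7·85 + 81, so x = 81.
Check: g(81) = 18·81 + 28 = 1486 = 17·85 + 41 ≡ 41 (mod 85).

81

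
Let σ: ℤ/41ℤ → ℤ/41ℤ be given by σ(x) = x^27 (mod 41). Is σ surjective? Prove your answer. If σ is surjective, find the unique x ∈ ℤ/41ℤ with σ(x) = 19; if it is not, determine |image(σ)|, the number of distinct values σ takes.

Since 41 is prime, the nonzero elements of ℤ/41ℤ form a cyclic group of order 40.
As gcd(27, 40) = 1, raising to the 27th power is a bijection on this group: if s^27 ≡ t^27 then (st^{−1})^27 = 1, and the only element of order dividing gcd(27, 40) = 1 is 1, so s = t.
With σ(0) = 0 this makes σ injective on all of ℤ/41ℤ, hence bijective (finite equal-size domain and codomain). In particular σ is surjective.
Since σ is surjective, we find the preimage of 19. The inverse of x ↦ x^27 on (ℤ/41ℤ)^× is x ↦ x^3, because 27·3 = 81 = 2·40 + 1 ≡ 1 (mod 40) and x^{40} = 1 for x ≠ 0 (Fermat). So σ⁻¹(19) = 19^3 mod 41.
Repeated squaring mod 41: 19^1 ≡ 19, 19^2 ≡ 19² = 361 ≡ 33. Since 3 = 2 + 1, 19^3 ≡ 33·19: 33·19 = 627 ≡ 12. So 19^3 ≡ 12 (mod 41).
Hence σ⁻¹(19) = 12.

12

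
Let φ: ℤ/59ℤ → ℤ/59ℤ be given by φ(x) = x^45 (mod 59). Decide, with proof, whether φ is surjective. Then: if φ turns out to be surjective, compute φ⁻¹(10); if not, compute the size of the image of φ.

Since 59 is prime, the nonzero elements of ℤ/59ℤ form a cyclic group of order 58.
As gcd(45, 58) = 1, raising to the 45th power is a bijection on this group: if s^45 ≡ t^45 then (st^{−1})^45 = 1, and the only element of order dividing gcd(45, 58) = 1 is 1, so s = t.
With φ(0) = 0 this makes φ injective on all of ℤ/59ℤ, hence bijective (finite equal-size domain and codomain). In particular φ is surjective.
Since φ is surjective, we find the preimage of 10. The inverse of x ↦ x^45 on (ℤ/59ℤ)^× is x ↦ x^49, because 45·49 = 2205 = 38·58 + 1 ≡ 1 (mod 58) and x^{58} = 1 for x ≠ 0 (Fermat). So φ⁻¹(10) = 10^49 mod 59.
Repeated squaring mod 59: 10^1 ≡ 10, 10^2 ≡ 10² = 100 ≡ 41, 10^4 ≡ 41² = 1681 ≡ 29, 10^8 ≡ 29² = 841 ≡ 15, 10^16 ≡ 15² = 225 ≡ 48, 10^32 ≡ 48² = 2304 ≡ 3. Since 49 = 32 + 16 + 1, 10^49 ≡ 3·48·10: 3·48 = 144 ≡ 26, then 26·10 = 260 ≡ 24. So 10^49 ≡ 24 (mod 59).
Hence φ⁻¹(10) = 24.

24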